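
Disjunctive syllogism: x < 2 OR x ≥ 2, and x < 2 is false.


Disjunctive syllogism: from (P ∨ Q) and ¬P, infer Q.
One disjunct, 'x < 2', is ruled out; the other must hold.

x ≥ 2


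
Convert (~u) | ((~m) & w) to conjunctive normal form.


Step 1: Distribute ∨ over ∧: (¬u) ∨ ((¬m) ∧ w) = ((¬u) ∨ (¬m)) ∧ ((¬u) ∨ w).

((~u) | (~m)) & ((~u) | w)


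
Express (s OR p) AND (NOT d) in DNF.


Step 1: Distribute ∧ over ∨: (s ∨ p) ∧ (¬d) = (s ∧ (¬d)) ∨ (p ∧ (¬d)).

(s AND (NOT d)) OR (p AND (NOT d))


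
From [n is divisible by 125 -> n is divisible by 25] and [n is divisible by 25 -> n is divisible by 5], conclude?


Hypothetical syllogism: from (P → Q) and (Q → R), infer (P → R).
Chain the two implications through the shared middle term 'n is divisible by 25'.

n is divisible by 125 -> n is divisible by 5


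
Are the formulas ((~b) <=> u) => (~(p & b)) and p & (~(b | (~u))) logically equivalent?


Compare truth tables:
b | p | u | φ | ψ
-----------------
False | False | False | True | False
True | False | False | True | False
False | True | False | True | False
True | True | False | False | False
False | False | True | True | False
True | False | True | True | False
False | True | True | True | True
True | True | True | True | False
They differ at row 1 (b=False, p=False, u=False): φ=True but ψ=False.

No, they are not logically equivalent.


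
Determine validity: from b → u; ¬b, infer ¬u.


This is denying the antecedent (fallacy). There exist truth assignments where the premises are all true but the conclusion is false.

Invalid.


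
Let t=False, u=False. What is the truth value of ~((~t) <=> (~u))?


Substitute t=False, u=False:
~t = True
~u = True
(~t) <=> (~u) = True <=> True = True
~((~t) <=> (~u)) = False

False


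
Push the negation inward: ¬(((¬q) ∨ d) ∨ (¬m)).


De Morgan: the negation of a disjunction is the conjunction of the negations.
Distribute ¬ across ∨, flipping it to ∧, and negate each literal.

(q ∧ (¬d)) ∧ m


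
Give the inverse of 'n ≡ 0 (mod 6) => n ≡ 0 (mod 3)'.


The inverse of (P → Q) is (¬P → ¬Q). It is equivalent to the converse, not to the original.
Here P = 'n ≡ 0 (mod 6)' and Q = 'n ≡ 0 (mod 3)'.

If not (n ≡ 0 (mod 6)), then not (n ≡ 0 (mod 3)).


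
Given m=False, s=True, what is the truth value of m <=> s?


Biconditional is true when both operands have the same truth value.
Substitute: m=False, s=True.
False <=> True evaluates to False.

False


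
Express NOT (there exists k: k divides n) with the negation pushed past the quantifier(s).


¬(for all x: φ) = there exists x: ¬φ, and ¬(there exists x: φ) = for all x: ¬φ.
Apply to the existential statement.

for all k: NOT(k divides n)


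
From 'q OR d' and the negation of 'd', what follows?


Disjunctive syllogism: from (P ∨ Q) and ¬P, infer Q.
One disjunct, 'd', is ruled out; the other must hold.

q


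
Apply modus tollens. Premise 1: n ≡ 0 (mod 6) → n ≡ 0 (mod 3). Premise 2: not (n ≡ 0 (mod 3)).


Modus tollens: from (P → Q) and ¬Q, infer ¬P.
Q = 'n ≡ 0 (mod 3)' is denied; since P → Q, P must also fail.

Not (n ≡ 0 (mod 6)).


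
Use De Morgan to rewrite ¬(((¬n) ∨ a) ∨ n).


De Morgan: the negation of a disjunction is the conjunction of the negations.
Distribute ¬ across ∨, flipping it to ∧, and negate each literal.

(n ∧ (¬a)) ∧ (¬n)


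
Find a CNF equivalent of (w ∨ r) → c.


Step 1: Rewrite as ¬(w ∨ r) ∨ c = (¬w ∧ ¬r) ∨ c.
Step 2: Distribute ∨ over ∧.

((¬w) ∨ c) ∧ ((¬r) ∨ c)


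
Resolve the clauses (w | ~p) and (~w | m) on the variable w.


The clauses contain complementary literals w and ~w.
Resolution eliminates this pair and disjoins the remaining literals (merging duplicates).

(~p | m)


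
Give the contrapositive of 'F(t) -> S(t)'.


The contrapositive of (P → Q) is (¬Q → ¬P); it is logically equivalent to the original.
Here P = 'F(t)' and Q = 'S(t)'.

If not (S(t)), then not (F(t)).


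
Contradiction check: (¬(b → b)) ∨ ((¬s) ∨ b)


Truth table over {b, s}:
b | s | φ
---------
F | F | T
T | F | T
F | T | F
T | T | T
Satisfying assignment at row 1: b=F, s=F gives T.

No, it is not a contradiction.


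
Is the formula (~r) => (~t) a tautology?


Build the truth table over {r, t}:
r | t | φ
---------
False | False | True
True | False | True
False | True | False
True | True | True
Counterexample at row 3: with r=False, t=True, the formula is False.

No, it is not a tautology.


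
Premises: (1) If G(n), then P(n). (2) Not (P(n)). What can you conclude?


Modus tollens: from (P → Q) and ¬Q, infer ¬P.
Q = 'P(n)' is denied; since P → Q, P must also fail.

Not (G(n)).


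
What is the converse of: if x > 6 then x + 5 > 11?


The converse of (P → Q) is (Q → P). It is not in general equivalent to the original.
Here P = 'x > 6' and Q = 'x + 5 > 11'.

If x + 5 > 11, then x > 6.


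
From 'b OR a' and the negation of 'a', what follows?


Disjunctive syllogism: from (P ∨ Q) and ¬P, infer Q.
One disjunct, 'a', is ruled out; the other must hold.

b


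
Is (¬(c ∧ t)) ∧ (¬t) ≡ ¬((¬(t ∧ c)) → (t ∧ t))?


Compare truth tables:
c | t | φ | ψ
-------------
F | F | T | T
T | F | T | T
F | T | F | F
T | T | F | F
The columns φ and ψ agree on every row.

Yes, they are logically equivalent.


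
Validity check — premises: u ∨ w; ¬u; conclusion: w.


This matches the form of disjunctive syllogism: the conclusion follows in every model of the premises.

Valid.


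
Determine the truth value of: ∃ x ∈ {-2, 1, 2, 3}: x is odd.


Evaluate the predicate on each element: -2:F, 1:T, 2:F, 3:T.
Witness x = 1 satisfies the predicate.

T


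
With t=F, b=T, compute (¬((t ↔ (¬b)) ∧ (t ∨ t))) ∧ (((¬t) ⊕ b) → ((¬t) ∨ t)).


Substitute t=F, b=T:
… (earlier sub-steps elided)
t ↔ (¬b) = F ↔ F = T
t ∨ t = F ∨ F = F
(t ↔ (¬b)) ∧ (t ∨ t) = T ∧ F = F
¬((t ↔ (¬b)) ∧ (t ∨ t)) = T
¬t = T
(¬t) ⊕ b = T ⊕ T = F
¬t = T
(¬t) ∨ t = T ∨ F = T
((¬t) ⊕ b) → ((¬t) ∨ t) = F → T = T
(¬((t ↔ (¬b)) ∧ (t ∨ t))) ∧ (((¬t) ⊕ b) → ((¬t) ∨ t)) = T ∧ T = T

T


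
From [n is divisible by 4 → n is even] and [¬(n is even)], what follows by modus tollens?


Modus tollens: from (P → Q) and ¬Q, infer ¬P.
Q = 'n is even' is denied; since P → Q, P must also fail.

Not (n is divisible by 4).


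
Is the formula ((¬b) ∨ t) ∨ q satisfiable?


Search for a satisfying assignment over {b, q, t}.
Try b=F, q=F, t=F: the formula evaluates to T.
A satisfying assignment exists.

Satisfiable.


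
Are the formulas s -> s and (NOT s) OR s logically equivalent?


Compare truth tables:
s | φ | ψ
---------
F | T | T
T | T | T
The columns φ and ψ agree on every row.

Yes, they are logically equivalent.


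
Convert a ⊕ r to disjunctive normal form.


Step 1: a ⊕ r is true exactly when they disagree: (a ∧ ¬r) ∨ (¬a ∧ r).

(a ∧ (¬r)) ∨ ((¬a) ∧ r)


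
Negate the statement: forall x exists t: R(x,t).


Negation flips each quantifier (∀↔∃) and negates the inner predicate.
¬(forall x exists t: φ) = exists x forall t: ¬φ.

exists x forall t: ~(R(x,t))


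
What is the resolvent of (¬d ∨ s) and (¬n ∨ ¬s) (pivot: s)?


The clauses contain complementary literals s and ¬s.
Resolution eliminates this pair and disjoins the remaining literals (merging duplicates).

(¬d ∨ ¬n)


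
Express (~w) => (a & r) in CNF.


Step 1: Rewrite (¬w) → (a ∧ r) as ¬(¬w) ∨ (a ∧ r).
Step 2: Distribute ∨ over ∧.
Step 3: Eliminate any double negations (¬¬X = X).

(w | a) & (w | r)


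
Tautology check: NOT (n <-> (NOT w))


Build the truth table over {n, w}:
n | w | φ
---------
F | F | T
T | F | F
F | T | F
T | T | T
Counterexample at row 2: with n=T, w=F, the formula is F.

No, it is not a tautology.


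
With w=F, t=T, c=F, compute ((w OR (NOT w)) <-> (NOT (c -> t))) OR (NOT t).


Substitute w=F, t=T, c=F:
NOT w = T
w OR (NOT w) = F OR T = T
c -> t = F -> T = T
NOT (c -> t) = F
(w OR (NOT w)) <-> (NOT (c -> t)) = T <-> F = F
NOT t = F
((w OR (NOT w)) <-> (NOT (c -> t))) OR (NOT t) = F OR F = F

F


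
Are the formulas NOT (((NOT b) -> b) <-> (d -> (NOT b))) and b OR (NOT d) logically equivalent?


Compare truth tables:
b | d | φ | ψ
-------------
F | F | T | T
T | F | F | T
F | T | T | F
T | T | T | T
They differ at row 2 (b=T, d=F): φ=F but ψ=T.

No, they are not logically equivalent.


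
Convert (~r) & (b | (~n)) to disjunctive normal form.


Step 1: Distribute ∧ over ∨: (¬r) ∧ (b ∨ (¬n)) = ((¬r) ∧ b) ∨ ((¬r) ∧ (¬n)).

((~r) & b) | ((~r) & (~n))


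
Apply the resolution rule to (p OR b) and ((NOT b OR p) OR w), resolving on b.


The clauses contain complementary literals b and NOTb.
Resolution eliminates this pair and disjoins the remaining literals (merging duplicates).

(p OR w)


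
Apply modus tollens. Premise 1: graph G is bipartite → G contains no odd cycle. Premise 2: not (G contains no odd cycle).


Modus tollens: from (P → Q) and ¬Q, infer ¬P.
Q = 'G contains no odd cycle' is denied; since P → Q, P must also fail.

Not (graph G is bipartite).


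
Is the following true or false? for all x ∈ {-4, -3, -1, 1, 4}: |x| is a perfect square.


Evaluate the predicate on each element: -4:T, -3:F, -1:T, 1:T, 4:T.
Counterexample x = -3 fails the predicate.

F


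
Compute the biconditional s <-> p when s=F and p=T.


Biconditional is true when both operands have the same truth value.
Substitute: s=F, p=T.
F <-> T evaluates to F.

F


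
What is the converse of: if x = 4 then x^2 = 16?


The converse of (P → Q) is (Q → P). It is not in general equivalent to the original.
Here P = 'x = 4' and Q = 'x^2 = 16'.

If x^2 = 16, then x = 4.


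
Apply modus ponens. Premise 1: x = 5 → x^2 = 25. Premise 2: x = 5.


Modus ponens: from (P → Q) and P, infer Q.
P = 'x = 5' is asserted, and P → Q holds, so Q follows.

x^2 = 25.


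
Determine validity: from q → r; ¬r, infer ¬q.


This matches the form of modus tollens: the conclusion follows in every model of the premises.

Valid.


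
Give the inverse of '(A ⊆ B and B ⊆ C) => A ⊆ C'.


The inverse of (P → Q) is (¬P → ¬Q). It is equivalent to the converse, not to the original.
Here P = '(A ⊆ B and B ⊆ C)' and Q = 'A ⊆ C'.

If not ((A ⊆ B and B ⊆ C)), then not (A ⊆ C).


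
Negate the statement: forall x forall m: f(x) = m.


Negation flips each quantifier (∀↔∃) and negates the inner predicate.
¬(forall x forall m: φ) = exists x exists m: ¬φ.

exists x exists m: ~(f(x) = m)


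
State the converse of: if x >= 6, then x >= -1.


The converse of (P → Q) is (Q → P). It is not in general equivalent to the original.
Here P = 'x >= 6' and Q = 'x >= -1'.

If x >= -1, then x >= 6.


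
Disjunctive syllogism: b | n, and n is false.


Disjunctive syllogism: from (P ∨ Q) and ¬P, infer Q.
One disjunct, 'n', is ruled out; the other must hold.

b


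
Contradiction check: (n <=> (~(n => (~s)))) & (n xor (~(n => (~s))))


Truth table over {n, s}:
n | s | φ
---------
False | False | False
True | False | False
False | True | False
True | True | False
Every row is false.

Yes, it is a contradiction.


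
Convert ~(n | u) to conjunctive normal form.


Step 1: Apply De Morgan: ¬(n ∨ u) = ¬n ∧ ¬u.

(~n) & (~u)


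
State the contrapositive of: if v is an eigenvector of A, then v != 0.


The contrapositive of (P → Q) is (¬Q → ¬P); it is logically equivalent to the original.
Here P = 'v is an eigenvector of A' and Q = 'v != 0'.

If not (v != 0), then not (v is an eigenvector of A).


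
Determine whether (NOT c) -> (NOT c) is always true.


Build the truth table over {c}:
c | φ
-----
F | T
T | T
Every row evaluates to true.

Yes, it is a tautology.


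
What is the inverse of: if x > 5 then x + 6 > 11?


The inverse of (P → Q) is (¬P → ¬Q). It is equivalent to the converse, not to the original.
Here P = 'x > 5' and Q = 'x + 6 > 11'.

If not (x > 5), then not (x + 6 > 11).


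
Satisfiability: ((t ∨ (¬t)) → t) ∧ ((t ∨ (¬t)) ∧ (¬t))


Check all 2 assignments over {t}:
t | φ
-----
F | F
T | F
No assignment makes the formula true.

Unsatisfiable.


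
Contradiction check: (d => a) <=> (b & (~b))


Truth table over {a, b, d}:
a | b | d | φ
-------------
False | False | False | False
True | False | False | False
False | True | False | False
True | True | False | False
False | False | True | True
True | False | True | False
False | True | True | True
True | True | True | False
Satisfying assignment at row 5: a=False, b=False, d=True gives True.

No, it is not a contradiction.


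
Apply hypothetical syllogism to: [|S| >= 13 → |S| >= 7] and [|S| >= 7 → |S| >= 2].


Hypothetical syllogism: from (P → Q) and (Q → R), infer (P → R).
Chain the two implications through the shared middle term '|S| >= 7'.

|S| >= 13 → |S| >= 2


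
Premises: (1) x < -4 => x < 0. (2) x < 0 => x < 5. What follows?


Hypothetical syllogism: from (P → Q) and (Q → R), infer (P → R).
Chain the two implications through the shared middle term 'x < 0'.

x < -4 => x < 5


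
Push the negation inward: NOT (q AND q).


De Morgan: the negation of a conjunction is the disjunction of the negations.
Distribute NOT across AND, flipping it to OR, and negate each literal.

(NOT q) OR (NOT q)


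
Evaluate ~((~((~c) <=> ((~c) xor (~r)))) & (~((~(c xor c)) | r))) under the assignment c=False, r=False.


Substitute c=False, r=False:
… (earlier sub-steps elided)
~r = True
(~c) xor (~r) = True xor True = False
(~c) <=> ((~c) xor (~r)) = True <=> False = False
~((~c) <=> ((~c) xor (~r))) = True
c xor c = False xor False = False
~(c xor c) = True
(~(c xor c)) | r = True | False = True
~((~(c xor c)) | r) = False
(~((~c) <=> ((~c) xor (~r)))) & (~((~(c xor c)) | r)) = True & False = False
~((~((~c) <=> ((~c) xor (~r)))) & (~((~(c xor c)) | r))) = True

True


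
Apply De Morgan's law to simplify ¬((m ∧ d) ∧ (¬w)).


De Morgan: the negation of a conjunction is the disjunction of the negations.
Distribute ¬ across ∧, flipping it to ∨, and negate each literal.

((¬m) ∨ (¬d)) ∨ w


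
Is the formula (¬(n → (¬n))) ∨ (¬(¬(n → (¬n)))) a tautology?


Build the truth table over {n}:
n | φ
-----
F | T
T | T
Every row evaluates to true.

Yes, it is a tautology.


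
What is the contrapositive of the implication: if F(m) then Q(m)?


The contrapositive of (P → Q) is (¬Q → ¬P); it is logically equivalent to the original.
Here P = 'F(m)' and Q = 'Q(m)'.

If not (Q(m)), then not (F(m)).


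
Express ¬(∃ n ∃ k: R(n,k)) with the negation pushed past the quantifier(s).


Negation flips each quantifier (∀↔∃) and negates the inner predicate.
¬(∃ n ∃ k: φ) = ∀ n ∀ k: ¬φ.

∀ n ∀ k: ¬(R(n,k))


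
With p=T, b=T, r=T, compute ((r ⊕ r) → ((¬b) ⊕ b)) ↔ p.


Substitute p=T, b=T, r=T:
r ⊕ r = T ⊕ T = F
¬b = F
(¬b) ⊕ b = F ⊕ T = T
(r ⊕ r) → ((¬b) ⊕ b) = F → T = T
((r ⊕ r) → ((¬b) ⊕ b)) ↔ p = T ↔ T = T

T


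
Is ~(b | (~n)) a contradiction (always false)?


Truth table over {b, n}:
b | n | φ
---------
False | False | False
True | False | False
False | True | True
True | True | False
Satisfying assignment at row 3: b=False, n=True gives True.

No, it is not a contradiction.


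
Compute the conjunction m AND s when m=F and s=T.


Conjunction is true only when both operands are true.
Substitute: m=F, s=T.
F AND T evaluates to F.

F


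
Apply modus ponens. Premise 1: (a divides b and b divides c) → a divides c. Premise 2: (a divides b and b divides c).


Modus ponens: from (P → Q) and P, infer Q.
P = '(a divides b and b divides c)' is asserted, and P → Q holds, so Q follows.

a divides c.


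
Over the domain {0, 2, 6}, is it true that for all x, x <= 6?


Evaluate the predicate on each element: 0:T, 2:T, 6:T.
Every element satisfies the predicate.

T


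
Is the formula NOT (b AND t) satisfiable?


Search for a satisfying assignment over {b, t}.
Try b=F, t=F: the formula evaluates to T.
A satisfying assignment exists.

Satisfiable.


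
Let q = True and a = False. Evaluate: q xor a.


Exclusive or is true when exactly one operand is true.
Substitute: q=True, a=False.
True xor False evaluates to True.

True


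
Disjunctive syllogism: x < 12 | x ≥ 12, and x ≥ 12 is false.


Disjunctive syllogism: from (P ∨ Q) and ¬P, infer Q.
One disjunct, 'x ≥ 12', is ruled out; the other must hold.

x < 12


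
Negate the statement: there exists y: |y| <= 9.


¬(for all x: φ) = there exists x: ¬φ, and ¬(there exists x: φ) = for all x: ¬φ.
Apply to the existential statement.

for all y: NOT(|y| <= 9)


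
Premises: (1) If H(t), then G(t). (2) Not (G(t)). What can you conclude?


Modus tollens: from (P → Q) and ¬Q, infer ¬P.
Q = 'G(t)' is denied; since P → Q, P must also fail.

Not (H(t)).


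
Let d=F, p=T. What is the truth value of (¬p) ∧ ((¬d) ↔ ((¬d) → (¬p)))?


Substitute d=F, p=T:
¬p = F
¬d = T
¬d = T
¬p = F
(¬d) → (¬p) = T → F = F
(¬d) ↔ ((¬d) → (¬p)) = T ↔ F = F
(¬p) ∧ ((¬d) ↔ ((¬d) → (¬p))) = F ∧ F = F

F


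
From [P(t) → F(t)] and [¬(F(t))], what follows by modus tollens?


Modus tollens: from (P → Q) and ¬Q, infer ¬P.
Q = 'F(t)' is denied; since P → Q, P must also fail.

Not (P(t)).


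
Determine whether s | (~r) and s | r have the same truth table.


Compare truth tables:
r | s | φ | ψ
-------------
False | False | True | False
True | False | False | True
False | True | True | True
True | True | True | True
They differ at row 1 (r=False, s=False): φ=True but ψ=False.

No, they are not logically equivalent.


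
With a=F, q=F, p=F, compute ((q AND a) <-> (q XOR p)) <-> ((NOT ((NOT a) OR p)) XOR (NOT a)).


Substitute a=F, q=F, p=F:
q AND a = F AND F = F
q XOR p = F XOR F = F
(q AND a) <-> (q XOR p) = F <-> F = T
NOT a = T
(NOT a) OR p = T OR F = T
NOT ((NOT a) OR p) = F
NOT a = T
(NOT ((NOT a) OR p)) XOR (NOT a) = F XOR T = T
((q AND a) <-> (q XOR p)) <-> ((NOT ((NOT a) OR p)) XOR (NOT a)) = T <-> T = T

T


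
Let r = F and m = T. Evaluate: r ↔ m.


Biconditional is true when both operands have the same truth value.
Substitute: r=F, m=T.
F ↔ T evaluates to F.

F


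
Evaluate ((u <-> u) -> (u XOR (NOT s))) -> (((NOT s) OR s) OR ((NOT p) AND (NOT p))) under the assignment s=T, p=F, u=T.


Substitute s=T, p=F, u=T:
… (earlier sub-steps elided)
NOT s = F
u XOR (NOT s) = T XOR F = T
(u <-> u) -> (u XOR (NOT s)) = T -> T = T
NOT s = F
(NOT s) OR s = F OR T = T
NOT p = T
NOT p = T
(NOT p) AND (NOT p) = T AND T = T
((NOT s) OR s) OR ((NOT p) AND (NOT p)) = T OR T = T
((u <-> u) -> (u XOR (NOT s))) -> (((NOT s) OR s) OR ((NOT p) AND (NOT p))) = T -> T = T

T


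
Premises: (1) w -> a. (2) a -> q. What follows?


Hypothetical syllogism: from (P → Q) and (Q → R), infer (P → R).
Chain the two implications through the shared middle term 'a'.

w -> q


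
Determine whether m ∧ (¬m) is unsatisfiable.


Truth table over {m}:
m | φ
-----
F | F
T | F
Every row is false.

Yes, it is a contradiction.


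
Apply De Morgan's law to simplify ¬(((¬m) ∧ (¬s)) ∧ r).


De Morgan: the negation of a conjunction is the disjunction of the negations.
Distribute ¬ across ∧, flipping it to ∨, and negate each literal.

(m ∨ s) ∨ (¬r)


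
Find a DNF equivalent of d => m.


Step 1: Rewrite d → m as ¬d ∨ m.

(~d) | m


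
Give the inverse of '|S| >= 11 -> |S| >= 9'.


The inverse of (P → Q) is (¬P → ¬Q). It is equivalent to the converse, not to the original.
Here P = '|S| >= 11' and Q = '|S| >= 9'.

If not (|S| >= 11), then not (|S| >= 9).


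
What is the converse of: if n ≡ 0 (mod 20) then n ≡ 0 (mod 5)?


The converse of (P → Q) is (Q → P). It is not in general equivalent to the original.
Here P = 'n ≡ 0 (mod 20)' and Q = 'n ≡ 0 (mod 5)'.

If n ≡ 0 (mod 5), then n ≡ 0 (mod 20).


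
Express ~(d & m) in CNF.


Step 1: Apply De Morgan: ¬(d ∧ m) = ¬d ∨ ¬m.

(~d) | (~m)


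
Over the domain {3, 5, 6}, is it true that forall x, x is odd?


Evaluate the predicate on each element: 3:True, 5:True, 6:False.
Counterexample x = 6 fails the predicate.

False


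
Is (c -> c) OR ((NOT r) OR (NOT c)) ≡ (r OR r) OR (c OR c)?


Compare truth tables:
c | r | φ | ψ
-------------
F | F | T | F
T | F | T | T
F | T | T | T
T | T | T | T
They differ at row 1 (c=F, r=F): φ=T but ψ=F.

No, they are not logically equivalent.


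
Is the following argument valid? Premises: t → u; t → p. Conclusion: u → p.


This is (no valid rule). There exist truth assignments where the premises are all true but the conclusion is false.

Invalid.


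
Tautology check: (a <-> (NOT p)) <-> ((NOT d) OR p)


Build the truth table over {a, d, p}:
a | d | p | φ
-------------
F | F | F | F
T | F | F | T
F | T | F | T
T | T | F | F
F | F | T | T
T | F | T | F
F | T | T | T
T | T | T | F
Counterexample at row 1: with a=F, d=F, p=F, the formula is F.

No, it is not a tautology.


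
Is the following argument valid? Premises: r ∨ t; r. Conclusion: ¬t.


This is affirming a disjunct (fallacy). There exist truth assignments where the premises are all true but the conclusion is false.

Invalid.


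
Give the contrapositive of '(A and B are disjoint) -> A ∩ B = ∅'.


The contrapositive of (P → Q) is (¬Q → ¬P); it is logically equivalent to the original.
Here P = '(A and B are disjoint)' and Q = 'A ∩ B = ∅'.

If not (A ∩ B = ∅), then not ((A and B are disjoint)).


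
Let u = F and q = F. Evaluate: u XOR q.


Exclusive or is true when exactly one operand is true.
Substitute: u=F, q=F.
F XOR F evaluates to F.

F


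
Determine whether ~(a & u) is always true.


Build the truth table over {a, u}:
a | u | φ
---------
False | False | True
True | False | True
False | True | True
True | True | False
Counterexample at row 4: with a=True, u=True, the formula is False.

No, it is not a tautology.


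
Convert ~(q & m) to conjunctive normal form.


Step 1: Apply De Morgan: ¬(q ∧ m) = ¬q ∨ ¬m.

(~q) | (~m)


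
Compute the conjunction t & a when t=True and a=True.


Conjunction is true only when both operands are true.
Substitute: t=True, a=True.
True & True evaluates to True.

True


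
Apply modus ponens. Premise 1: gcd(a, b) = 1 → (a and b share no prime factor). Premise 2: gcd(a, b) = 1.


Modus ponens: from (P → Q) and P, infer Q.
P = 'gcd(a, b) = 1' is asserted, and P → Q holds, so Q follows.

(a and b share no prime factor).


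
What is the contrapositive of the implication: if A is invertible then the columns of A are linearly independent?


The contrapositive of (P → Q) is (¬Q → ¬P); it is logically equivalent to the original.
Here P = 'A is invertible' and Q = 'the columns of A are linearly independent'.

If not (the columns of A are linearly independent), then not (A is invertible).


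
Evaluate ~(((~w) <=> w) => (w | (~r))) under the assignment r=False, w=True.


Substitute r=False, w=True:
~w = False
(~w) <=> w = False <=> True = False
~r = True
w | (~r) = True | True = True
((~w) <=> w) => (w | (~r)) = False => True = True
~(((~w) <=> w) => (w | (~r))) = False

False


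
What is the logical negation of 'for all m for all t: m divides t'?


Negation flips each quantifier (∀↔∃) and negates the inner predicate.
¬(for all m for all t: φ) = there exists m there exists t: ¬φ.

there exists m there exists t: NOT(m divides t)


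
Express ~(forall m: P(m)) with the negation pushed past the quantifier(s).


¬(forall x: φ) = exists x: ¬φ, and ¬(exists x: φ) = forall x: ¬φ.
Apply to the universal statement.

exists m: ~(P(m))


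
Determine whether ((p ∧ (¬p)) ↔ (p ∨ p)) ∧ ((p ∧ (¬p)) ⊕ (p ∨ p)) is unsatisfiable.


Truth table over {p}:
p | φ
-----
F | F
T | F
Every row is false.

Yes, it is a contradiction.


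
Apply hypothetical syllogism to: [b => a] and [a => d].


Hypothetical syllogism: from (P → Q) and (Q → R), infer (P → R).
Chain the two implications through the shared middle term 'a'.

b => d


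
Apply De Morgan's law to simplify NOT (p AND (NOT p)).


De Morgan: the negation of a conjunction is the disjunction of the negations.
Distribute NOT across AND, flipping it to OR, and negate each literal.

(NOT p) OR p


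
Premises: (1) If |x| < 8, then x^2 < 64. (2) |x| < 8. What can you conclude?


Modus ponens: from (P → Q) and P, infer Q.
P = '|x| < 8' is asserted, and P → Q holds, so Q follows.

x^2 < 64.


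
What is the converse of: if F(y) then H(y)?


The converse of (P → Q) is (Q → P). It is not in general equivalent to the original.
Here P = 'F(y)' and Q = 'H(y)'.

If H(y), then F(y).


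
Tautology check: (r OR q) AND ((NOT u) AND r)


Build the truth table over {q, r, u}:
q | r | u | φ
-------------
F | F | F | F
T | F | F | F
F | T | F | T
T | T | F | T
F | F | T | F
T | F | T | F
F | T | T | F
T | T | T | F
Counterexample at row 1: with q=F, r=F, u=F, the formula is F.

No, it is not a tautology.


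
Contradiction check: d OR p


Truth table over {d, p}:
d | p | φ
---------
F | F | F
T | F | T
F | T | T
T | T | T
Satisfying assignment at row 2: d=T, p=F gives T.

No, it is not a contradiction.


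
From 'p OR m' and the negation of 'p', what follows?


Disjunctive syllogism: from (P ∨ Q) and ¬P, infer Q.
One disjunct, 'p', is ruled out; the other must hold.

m


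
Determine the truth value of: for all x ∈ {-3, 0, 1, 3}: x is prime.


Evaluate the predicate on each element: -3:F, 0:F, 1:F, 3:T.
Counterexample x = -3 fails the predicate.

F


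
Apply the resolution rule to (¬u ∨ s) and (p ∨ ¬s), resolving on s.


The clauses contain complementary literals s and ¬s.
Resolution eliminates this pair and disjoins the remaining literals (merging duplicates).

(¬u ∨ p)


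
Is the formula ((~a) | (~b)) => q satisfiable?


Search for a satisfying assignment over {a, b, q}.
Try a=True, b=True, q=False: the formula evaluates to True.
A satisfying assignment exists.

Satisfiable.


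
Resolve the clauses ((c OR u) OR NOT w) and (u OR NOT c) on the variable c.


The clauses contain complementary literals c and NOTc.
Resolution eliminates this pair and disjoins the remaining literals (merging duplicates).

(NOT w OR u)


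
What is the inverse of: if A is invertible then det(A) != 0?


The inverse of (P → Q) is (¬P → ¬Q). It is equivalent to the converse, not to the original.
Here P = 'A is invertible' and Q = 'det(A) != 0'.

If not (A is invertible), then not (det(A) != 0).


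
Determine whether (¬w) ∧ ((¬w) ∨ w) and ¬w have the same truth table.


Compare truth tables:
w | φ | ψ
---------
F | T | T
T | F | F
The columns φ and ψ agree on every row.

Yes, they are logically equivalent.


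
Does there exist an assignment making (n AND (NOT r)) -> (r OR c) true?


Search for a satisfying assignment over {c, n, r}.
Try c=F, n=F, r=F: the formula evaluates to T.
A satisfying assignment exists.

Satisfiable.


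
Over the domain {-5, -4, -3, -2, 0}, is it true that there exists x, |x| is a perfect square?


Evaluate the predicate on each element: -5:F, -4:T, -3:F, -2:F, 0:T.
Witness x = -4 satisfies the predicate.

T


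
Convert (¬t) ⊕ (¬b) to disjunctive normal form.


Step 1: (¬t) ⊕ (¬b) is true exactly when they disagree: ((¬t) ∧ ¬(¬b)) ∨ (¬(¬t) ∧ (¬b)).
Step 2: Eliminate any double negations (¬¬X = X).

((¬t) ∧ b) ∨ (t ∧ (¬b))


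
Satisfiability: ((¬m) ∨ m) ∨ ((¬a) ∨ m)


Search for a satisfying assignment over {a, m}.
Try a=F, m=F: the formula evaluates to T.
A satisfying assignment exists.

Satisfiable.


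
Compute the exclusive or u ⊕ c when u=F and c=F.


Exclusive or is true when exactly one operand is true.
Substitute: u=F, c=F.
F ⊕ F evaluates to F.

F


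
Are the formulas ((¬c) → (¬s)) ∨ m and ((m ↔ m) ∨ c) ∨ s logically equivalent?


Compare truth tables:
c | m | s | φ | ψ
-----------------
F | F | F | T | T
T | F | F | T | T
F | T | F | T | T
T | T | F | T | T
F | F | T | F | T
T | F | T | T | T
F | T | T | T | T
T | T | T | T | T
They differ at row 5 (c=F, m=F, s=T): φ=F but ψ=T.

No, they are not logically equivalent.


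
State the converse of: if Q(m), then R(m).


The converse of (P → Q) is (Q → P). It is not in general equivalent to the original.
Here P = 'Q(m)' and Q = 'R(m)'.

If R(m), then Q(m).


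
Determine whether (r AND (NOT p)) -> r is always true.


Build the truth table over {p, r}:
p | r | φ
---------
F | F | T
T | F | T
F | T | T
T | T | T
Every row evaluates to true.

Yes, it is a tautology.


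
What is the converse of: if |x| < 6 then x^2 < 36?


The converse of (P → Q) is (Q → P). It is not in general equivalent to the original.
Here P = '|x| < 6' and Q = 'x^2 < 36'.

If x^2 < 36, then |x| < 6.


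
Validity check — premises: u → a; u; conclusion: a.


This matches the form of modus ponens: the conclusion follows in every model of the premises.

Valid.


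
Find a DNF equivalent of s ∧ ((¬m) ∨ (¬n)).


Step 1: Distribute ∧ over ∨: s ∧ ((¬m) ∨ (¬n)) = (s ∧ (¬m)) ∨ (s ∧ (¬n)).

(s ∧ (¬m)) ∨ (s ∧ (¬n))


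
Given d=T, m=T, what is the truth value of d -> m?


Implication is false only when antecedent is true and consequent is false.
Substitute: d=T, m=T.
T -> T evaluates to T.

T


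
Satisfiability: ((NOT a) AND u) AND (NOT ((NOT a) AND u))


Check all 4 assignments over {a, u}:
a | u | φ
---------
F | F | F
T | F | F
F | T | F
T | T | F
No assignment makes the formula true.

Unsatisfiable.


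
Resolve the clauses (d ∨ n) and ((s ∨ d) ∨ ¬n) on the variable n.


The clauses contain complementary literals n and ¬n.
Resolution eliminates this pair and disjoins the remaining literals (merging duplicates).

(d ∨ s)


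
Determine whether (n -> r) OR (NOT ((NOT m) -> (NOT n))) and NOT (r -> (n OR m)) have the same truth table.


Compare truth tables:
m | n | r | φ | ψ
-----------------
F | F | F | T | F
T | F | F | T | F
F | T | F | T | F
T | T | F | F | F
F | F | T | T | T
T | F | T | T | F
F | T | T | T | F
T | T | T | T | F
They differ at row 1 (m=F, n=F, r=F): φ=T but ψ=F.

No, they are not logically equivalent.


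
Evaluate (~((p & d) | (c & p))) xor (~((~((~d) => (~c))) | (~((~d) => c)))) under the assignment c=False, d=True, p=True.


Substitute c=False, d=True, p=True:
… (earlier sub-steps elided)
~d = False
~c = True
(~d) => (~c) = False => True = True
~((~d) => (~c)) = False
~d = False
(~d) => c = False => False = True
~((~d) => c) = False
(~((~d) => (~c))) | (~((~d) => c)) = False | False = False
~((~((~d) => (~c))) | (~((~d) => c))) = True
(~((p & d) | (c & p))) xor (~((~((~d) => (~c))) | (~((~d) => c)))) = False xor True = True

True


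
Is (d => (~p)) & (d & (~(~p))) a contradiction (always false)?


Truth table over {d, p}:
d | p | φ
---------
False | False | False
True | False | False
False | True | False
True | True | False
Every row is false.

Yes, it is a contradiction.


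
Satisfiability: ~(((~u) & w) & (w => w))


Search for a satisfying assignment over {u, w}.
Try u=False, w=False: the formula evaluates to True.
A satisfying assignment exists.

Satisfiable.


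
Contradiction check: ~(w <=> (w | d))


Truth table over {d, w}:
d | w | φ
---------
False | False | False
True | False | True
False | True | False
True | True | False
Satisfying assignment at row 2: d=True, w=False gives True.

No, it is not a contradiction.


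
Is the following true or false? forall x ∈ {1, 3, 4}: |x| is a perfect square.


Evaluate the predicate on each element: 1:True, 3:False, 4:True.
Counterexample x = 3 fails the predicate.

False


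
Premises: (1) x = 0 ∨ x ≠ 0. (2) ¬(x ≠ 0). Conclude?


Disjunctive syllogism: from (P ∨ Q) and ¬P, infer Q.
One disjunct, 'x ≠ 0', is ruled out; the other must hold.

x = 0


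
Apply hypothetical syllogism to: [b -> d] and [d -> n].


Hypothetical syllogism: from (P → Q) and (Q → R), infer (P → R).
Chain the two implications through the shared middle term 'd'.

b -> n


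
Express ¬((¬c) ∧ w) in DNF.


Step 1: Apply De Morgan: ¬((¬c) ∧ w) = ¬(¬c) ∨ ¬w.
Step 2: Eliminate any double negations (¬¬X = X).

c ∨ (¬w)


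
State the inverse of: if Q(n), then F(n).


The inverse of (P → Q) is (¬P → ¬Q). It is equivalent to the converse, not to the original.
Here P = 'Q(n)' and Q = 'F(n)'.

If not (Q(n)), then not (F(n)).


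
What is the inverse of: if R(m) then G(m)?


The inverse of (P → Q) is (¬P → ¬Q). It is equivalent to the converse, not to the original.
Here P = 'R(m)' and Q = 'G(m)'.

If not (R(m)), then not (G(m)).


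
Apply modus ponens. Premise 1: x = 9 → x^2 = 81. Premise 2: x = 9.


Modus ponens: from (P → Q) and P, infer Q.
P = 'x = 9' is asserted, and P → Q holds, so Q follows.

x^2 = 81.


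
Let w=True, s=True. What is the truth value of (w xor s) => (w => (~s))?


Substitute w=True, s=True:
w xor s = True xor True = False
~s = False
w => (~s) = True => False = False
(w xor s) => (w => (~s)) = False => False = True

True


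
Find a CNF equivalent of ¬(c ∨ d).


Step 1: Apply De Morgan: ¬(c ∨ d) = ¬c ∧ ¬d.

(¬c) ∧ (¬d)


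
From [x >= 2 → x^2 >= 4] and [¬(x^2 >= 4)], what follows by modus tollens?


Modus tollens: from (P → Q) and ¬Q, infer ¬P.
Q = 'x^2 >= 4' is denied; since P → Q, P must also fail.

Not (x >= 2).


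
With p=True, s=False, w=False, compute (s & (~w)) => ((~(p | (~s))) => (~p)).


Substitute p=True, s=False, w=False:
~w = True
s & (~w) = False & True = False
~s = True
p | (~s) = True | True = True
~(p | (~s)) = False
~p = False
(~(p | (~s))) => (~p) = False => False = True
(s & (~w)) => ((~(p | (~s))) => (~p)) = False => True = True

True


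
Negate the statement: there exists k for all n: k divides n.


Negation flips each quantifier (∀↔∃) and negates the inner predicate.
¬(there exists k for all n: φ) = for all k there exists n: ¬φ.

for all k there exists n: NOT(k divides n)


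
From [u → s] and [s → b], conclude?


Hypothetical syllogism: from (P → Q) and (Q → R), infer (P → R).
Chain the two implications through the shared middle term 's'.

u → b


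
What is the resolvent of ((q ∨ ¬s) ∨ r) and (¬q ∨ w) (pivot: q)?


The clauses contain complementary literals q and ¬q.
Resolution eliminates this pair and disjoins the remaining literals (merging duplicates).

((¬s ∨ r) ∨ w)


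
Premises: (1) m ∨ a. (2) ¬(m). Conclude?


Disjunctive syllogism: from (P ∨ Q) and ¬P, infer Q.
One disjunct, 'm', is ruled out; the other must hold.

a


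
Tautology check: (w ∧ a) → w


Build the truth table over {a, w}:
a | w | φ
---------
F | F | T
T | F | T
F | T | T
T | T | T
Every row evaluates to true.

Yes, it is a tautology.


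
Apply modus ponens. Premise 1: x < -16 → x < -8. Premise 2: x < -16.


Modus ponens: from (P → Q) and P, infer Q.
P = 'x < -16' is asserted, and P → Q holds, so Q follows.

x < -8.


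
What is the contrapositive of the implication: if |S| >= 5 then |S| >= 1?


The contrapositive of (P → Q) is (¬Q → ¬P); it is logically equivalent to the original.
Here P = '|S| >= 5' and Q = '|S| >= 1'.

If not (|S| >= 1), then not (|S| >= 5).


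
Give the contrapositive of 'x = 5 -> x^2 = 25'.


The contrapositive of (P → Q) is (¬Q → ¬P); it is logically equivalent to the original.
Here P = 'x = 5' and Q = 'x^2 = 25'.

If not (x^2 = 25), then not (x = 5).


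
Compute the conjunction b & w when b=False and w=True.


Conjunction is true only when both operands are true.
Substitute: b=False, w=True.
False & True evaluates to False.

False


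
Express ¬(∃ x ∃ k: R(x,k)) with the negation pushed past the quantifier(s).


Negation flips each quantifier (∀↔∃) and negates the inner predicate.
¬(∃ x ∃ k: φ) = ∀ x ∀ k: ¬φ.

∀ x ∀ k: ¬(R(x,k))


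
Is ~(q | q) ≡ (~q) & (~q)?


Compare truth tables:
q | φ | ψ
---------
False | True | True
True | False | False
The columns φ and ψ agree on every row.

Yes, they are logically equivalent.


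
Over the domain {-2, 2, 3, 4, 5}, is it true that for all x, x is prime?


Evaluate the predicate on each element: -2:F, 2:T, 3:T, 4:F, 5:T.
Counterexample x = -2 fails the predicate.

F


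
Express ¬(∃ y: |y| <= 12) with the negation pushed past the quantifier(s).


¬(∀ x: φ) = ∃ x: ¬φ, and ¬(∃ x: φ) = ∀ x: ¬φ.
Apply to the existential statement.

∀ y: ¬(|y| <= 12)


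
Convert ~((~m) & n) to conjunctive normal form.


Step 1: Apply De Morgan: ¬((¬m) ∧ n) = ¬(¬m) ∨ ¬n.
Step 2: Eliminate any double negations (¬¬X = X).

m | (~n)


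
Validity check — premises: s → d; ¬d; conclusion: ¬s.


This matches the form of modus tollens: the conclusion follows in every model of the premises.

Valid.


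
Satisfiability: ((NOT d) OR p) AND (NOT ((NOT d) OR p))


Check all 4 assignments over {d, p}:
d | p | φ
---------
F | F | F
T | F | F
F | T | F
T | T | F
No assignment makes the formula true.

Unsatisfiable.


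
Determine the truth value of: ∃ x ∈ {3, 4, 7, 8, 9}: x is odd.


Evaluate the predicate on each element: 3:T, 4:F, 7:T, 8:F, 9:T.
Witness x = 3 satisfies the predicate.

T


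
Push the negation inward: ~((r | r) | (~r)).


De Morgan: the negation of a disjunction is the conjunction of the negations.
Distribute ~ across |, flipping it to &, and negate each literal.

((~r) & (~r)) & r


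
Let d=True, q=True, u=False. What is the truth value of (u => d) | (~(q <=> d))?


Substitute d=True, q=True, u=False:
u => d = False => True = True
q <=> d = True <=> True = True
~(q <=> d) = False
(u => d) | (~(q <=> d)) = True | False = True

True


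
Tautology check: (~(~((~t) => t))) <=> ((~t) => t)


Build the truth table over {t}:
t | φ
-----
False | True
True | True
Every row evaluates to true.

Yes, it is a tautology.


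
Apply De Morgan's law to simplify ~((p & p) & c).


De Morgan: the negation of a conjunction is the disjunction of the negations.
Distribute ~ across &, flipping it to |, and negate each literal.

((~p) | (~p)) | (~c)


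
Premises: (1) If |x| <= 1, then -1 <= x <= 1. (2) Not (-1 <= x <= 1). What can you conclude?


Modus tollens: from (P → Q) and ¬Q, infer ¬P.
Q = '-1 <= x <= 1' is denied; since P → Q, P must also fail.

Not (|x| <= 1).


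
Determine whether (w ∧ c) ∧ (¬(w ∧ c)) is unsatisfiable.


Truth table over {c, w}:
c | w | φ
---------
F | F | F
T | F | F
F | T | F
T | T | F
Every row is false.

Yes, it is a contradiction.


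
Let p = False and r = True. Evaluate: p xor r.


Exclusive or is true when exactly one operand is true.
Substitute: p=False, r=True.
False xor True evaluates to True.

True
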